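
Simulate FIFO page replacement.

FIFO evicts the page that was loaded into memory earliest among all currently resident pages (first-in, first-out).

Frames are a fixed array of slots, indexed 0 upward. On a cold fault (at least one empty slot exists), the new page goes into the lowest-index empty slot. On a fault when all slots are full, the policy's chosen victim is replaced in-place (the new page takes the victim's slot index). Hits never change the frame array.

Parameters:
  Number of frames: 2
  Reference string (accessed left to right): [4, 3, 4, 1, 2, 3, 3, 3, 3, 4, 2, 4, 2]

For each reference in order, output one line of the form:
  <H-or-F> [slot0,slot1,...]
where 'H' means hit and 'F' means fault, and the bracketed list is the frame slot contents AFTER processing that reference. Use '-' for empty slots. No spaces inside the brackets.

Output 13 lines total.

F [4,-]
F [4,3]
H [4,3]
F [1,3]
F [1,2]
F [3,2]
H [3,2]
H [3,2]
H [3,2]
F [3,4]
F [2,4]
H [2,4]
H [2,4]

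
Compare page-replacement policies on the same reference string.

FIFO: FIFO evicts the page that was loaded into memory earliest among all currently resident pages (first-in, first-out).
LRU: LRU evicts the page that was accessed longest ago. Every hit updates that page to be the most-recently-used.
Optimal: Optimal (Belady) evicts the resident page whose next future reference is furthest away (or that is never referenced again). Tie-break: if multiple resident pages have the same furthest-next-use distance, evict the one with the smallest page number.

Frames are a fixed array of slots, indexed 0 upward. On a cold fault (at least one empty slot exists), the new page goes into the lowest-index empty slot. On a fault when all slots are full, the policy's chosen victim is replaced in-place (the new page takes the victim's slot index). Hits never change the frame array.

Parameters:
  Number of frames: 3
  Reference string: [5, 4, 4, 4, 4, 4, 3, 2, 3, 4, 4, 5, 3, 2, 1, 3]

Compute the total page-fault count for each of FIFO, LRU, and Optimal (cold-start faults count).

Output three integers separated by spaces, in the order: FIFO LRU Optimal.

Answer: 7 7 6

Derivation:
--- FIFO ---
  step 0: ref 5 -> FAULT, frames=[5,-,-] (faults so far: 1)
  step 1: ref 4 -> FAULT, frames=[5,4,-] (faults so far: 2)
  step 2: ref 4 -> HIT, frames=[5,4,-] (faults so far: 2)
  step 3: ref 4 -> HIT, frames=[5,4,-] (faults so far: 2)
  step 4: ref 4 -> HIT, frames=[5,4,-] (faults so far: 2)
  step 5: ref 4 -> HIT, frames=[5,4,-] (faults so far: 2)
  step 6: ref 3 -> FAULT, frames=[5,4,3] (faults so far: 3)
  step 7: ref 2 -> FAULT, evict 5, frames=[2,4,3] (faults so far: 4)
  step 8: ref 3 -> HIT, frames=[2,4,3] (faults so far: 4)
  step 9: ref 4 -> HIT, frames=[2,4,3] (faults so far: 4)
  step 10: ref 4 -> HIT, frames=[2,4,3] (faults so far: 4)
  step 11: ref 5 -> FAULT, evict 4, frames=[2,5,3] (faults so far: 5)
  step 12: ref 3 -> HIT, frames=[2,5,3] (faults so far: 5)
  step 13: ref 2 -> HIT, frames=[2,5,3] (faults so far: 5)
  step 14: ref 1 -> FAULT, evict 3, frames=[2,5,1] (faults so far: 6)
  step 15: ref 3 -> FAULT, evict 2, frames=[3,5,1] (faults so far: 7)
  FIFO total faults: 7
--- LRU ---
  step 0: ref 5 -> FAULT, frames=[5,-,-] (faults so far: 1)
  step 1: ref 4 -> FAULT, frames=[5,4,-] (faults so far: 2)
  step 2: ref 4 -> HIT, frames=[5,4,-] (faults so far: 2)
  step 3: ref 4 -> HIT, frames=[5,4,-] (faults so far: 2)
  step 4: ref 4 -> HIT, frames=[5,4,-] (faults so far: 2)
  step 5: ref 4 -> HIT, frames=[5,4,-] (faults so far: 2)
  step 6: ref 3 -> FAULT, frames=[5,4,3] (faults so far: 3)
  step 7: ref 2 -> FAULT, evict 5, frames=[2,4,3] (faults so far: 4)
  step 8: ref 3 -> HIT, frames=[2,4,3] (faults so far: 4)
  step 9: ref 4 -> HIT, frames=[2,4,3] (faults so far: 4)
  step 10: ref 4 -> HIT, frames=[2,4,3] (faults so far: 4)
  step 11: ref 5 -> FAULT, evict 2, frames=[5,4,3] (faults so far: 5)
  step 12: ref 3 -> HIT, frames=[5,4,3] (faults so far: 5)
  step 13: ref 2 -> FAULT, evict 4, frames=[5,2,3] (faults so far: 6)
  step 14: ref 1 -> FAULT, evict 5, frames=[1,2,3] (faults so far: 7)
  step 15: ref 3 -> HIT, frames=[1,2,3] (faults so far: 7)
  LRU total faults: 7
--- Optimal ---
  step 0: ref 5 -> FAULT, frames=[5,-,-] (faults so far: 1)
  step 1: ref 4 -> FAULT, frames=[5,4,-] (faults so far: 2)
  step 2: ref 4 -> HIT, frames=[5,4,-] (faults so far: 2)
  step 3: ref 4 -> HIT, frames=[5,4,-] (faults so far: 2)
  step 4: ref 4 -> HIT, frames=[5,4,-] (faults so far: 2)
  step 5: ref 4 -> HIT, frames=[5,4,-] (faults so far: 2)
  step 6: ref 3 -> FAULT, frames=[5,4,3] (faults so far: 3)
  step 7: ref 2 -> FAULT, evict 5, frames=[2,4,3] (faults so far: 4)
  step 8: ref 3 -> HIT, frames=[2,4,3] (faults so far: 4)
  step 9: ref 4 -> HIT, frames=[2,4,3] (faults so far: 4)
  step 10: ref 4 -> HIT, frames=[2,4,3] (faults so far: 4)
  step 11: ref 5 -> FAULT, evict 4, frames=[2,5,3] (faults so far: 5)
  step 12: ref 3 -> HIT, frames=[2,5,3] (faults so far: 5)
  step 13: ref 2 -> HIT, frames=[2,5,3] (faults so far: 5)
  step 14: ref 1 -> FAULT, evict 2, frames=[1,5,3] (faults so far: 6)
  step 15: ref 3 -> HIT, frames=[1,5,3] (faults so far: 6)
  Optimal total faults: 6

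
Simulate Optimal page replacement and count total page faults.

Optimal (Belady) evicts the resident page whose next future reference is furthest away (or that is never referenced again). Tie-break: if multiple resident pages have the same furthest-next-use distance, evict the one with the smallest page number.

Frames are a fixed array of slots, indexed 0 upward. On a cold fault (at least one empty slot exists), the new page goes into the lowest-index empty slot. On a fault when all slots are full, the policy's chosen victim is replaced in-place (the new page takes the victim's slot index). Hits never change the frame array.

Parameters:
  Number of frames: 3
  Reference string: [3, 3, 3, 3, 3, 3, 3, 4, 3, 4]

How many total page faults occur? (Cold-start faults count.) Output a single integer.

Step 0: ref 3 → FAULT, frames=[3,-,-]
Step 1: ref 3 → HIT, frames=[3,-,-]
Step 2: ref 3 → HIT, frames=[3,-,-]
Step 3: ref 3 → HIT, frames=[3,-,-]
Step 4: ref 3 → HIT, frames=[3,-,-]
Step 5: ref 3 → HIT, frames=[3,-,-]
Step 6: ref 3 → HIT, frames=[3,-,-]
Step 7: ref 4 → FAULT, frames=[3,4,-]
Step 8: ref 3 → HIT, frames=[3,4,-]
Step 9: ref 4 → HIT, frames=[3,4,-]
Total faults: 2

Answer: 2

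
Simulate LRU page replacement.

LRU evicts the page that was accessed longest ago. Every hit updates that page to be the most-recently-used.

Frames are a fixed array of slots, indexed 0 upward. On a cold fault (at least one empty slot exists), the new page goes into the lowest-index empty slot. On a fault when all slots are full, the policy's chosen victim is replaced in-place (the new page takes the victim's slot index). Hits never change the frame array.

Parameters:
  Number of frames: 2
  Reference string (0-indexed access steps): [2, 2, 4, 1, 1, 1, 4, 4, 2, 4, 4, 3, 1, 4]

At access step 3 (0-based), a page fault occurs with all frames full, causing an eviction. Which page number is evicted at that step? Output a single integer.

Answer: 2

Derivation:
Step 0: ref 2 -> FAULT, frames=[2,-]
Step 1: ref 2 -> HIT, frames=[2,-]
Step 2: ref 4 -> FAULT, frames=[2,4]
Step 3: ref 1 -> FAULT, evict 2, frames=[1,4]
At step 3: evicted page 2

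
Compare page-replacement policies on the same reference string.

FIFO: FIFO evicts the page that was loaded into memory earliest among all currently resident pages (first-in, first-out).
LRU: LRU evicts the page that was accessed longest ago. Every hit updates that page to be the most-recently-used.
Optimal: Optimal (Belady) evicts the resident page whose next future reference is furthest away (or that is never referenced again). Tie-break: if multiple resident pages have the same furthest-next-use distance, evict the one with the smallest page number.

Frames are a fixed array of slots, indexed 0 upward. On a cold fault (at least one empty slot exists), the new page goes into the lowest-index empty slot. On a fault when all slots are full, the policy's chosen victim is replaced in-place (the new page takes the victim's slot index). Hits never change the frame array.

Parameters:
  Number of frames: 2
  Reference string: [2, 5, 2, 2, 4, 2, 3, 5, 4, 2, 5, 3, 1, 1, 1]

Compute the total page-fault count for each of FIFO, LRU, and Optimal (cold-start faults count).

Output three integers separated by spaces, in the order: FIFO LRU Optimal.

--- FIFO ---
  step 0: ref 2 -> FAULT, frames=[2,-] (faults so far: 1)
  step 1: ref 5 -> FAULT, frames=[2,5] (faults so far: 2)
  step 2: ref 2 -> HIT, frames=[2,5] (faults so far: 2)
  step 3: ref 2 -> HIT, frames=[2,5] (faults so far: 2)
  step 4: ref 4 -> FAULT, evict 2, frames=[4,5] (faults so far: 3)
  step 5: ref 2 -> FAULT, evict 5, frames=[4,2] (faults so far: 4)
  step 6: ref 3 -> FAULT, evict 4, frames=[3,2] (faults so far: 5)
  step 7: ref 5 -> FAULT, evict 2, frames=[3,5] (faults so far: 6)
  step 8: ref 4 -> FAULT, evict 3, frames=[4,5] (faults so far: 7)
  step 9: ref 2 -> FAULT, evict 5, frames=[4,2] (faults so far: 8)
  step 10: ref 5 -> FAULT, evict 4, frames=[5,2] (faults so far: 9)
  step 11: ref 3 -> FAULT, evict 2, frames=[5,3] (faults so far: 10)
  step 12: ref 1 -> FAULT, evict 5, frames=[1,3] (faults so far: 11)
  step 13: ref 1 -> HIT, frames=[1,3] (faults so far: 11)
  step 14: ref 1 -> HIT, frames=[1,3] (faults so far: 11)
  FIFO total faults: 11
--- LRU ---
  step 0: ref 2 -> FAULT, frames=[2,-] (faults so far: 1)
  step 1: ref 5 -> FAULT, frames=[2,5] (faults so far: 2)
  step 2: ref 2 -> HIT, frames=[2,5] (faults so far: 2)
  step 3: ref 2 -> HIT, frames=[2,5] (faults so far: 2)
  step 4: ref 4 -> FAULT, evict 5, frames=[2,4] (faults so far: 3)
  step 5: ref 2 -> HIT, frames=[2,4] (faults so far: 3)
  step 6: ref 3 -> FAULT, evict 4, frames=[2,3] (faults so far: 4)
  step 7: ref 5 -> FAULT, evict 2, frames=[5,3] (faults so far: 5)
  step 8: ref 4 -> FAULT, evict 3, frames=[5,4] (faults so far: 6)
  step 9: ref 2 -> FAULT, evict 5, frames=[2,4] (faults so far: 7)
  step 10: ref 5 -> FAULT, evict 4, frames=[2,5] (faults so far: 8)
  step 11: ref 3 -> FAULT, evict 2, frames=[3,5] (faults so far: 9)
  step 12: ref 1 -> FAULT, evict 5, frames=[3,1] (faults so far: 10)
  step 13: ref 1 -> HIT, frames=[3,1] (faults so far: 10)
  step 14: ref 1 -> HIT, frames=[3,1] (faults so far: 10)
  LRU total faults: 10
--- Optimal ---
  step 0: ref 2 -> FAULT, frames=[2,-] (faults so far: 1)
  step 1: ref 5 -> FAULT, frames=[2,5] (faults so far: 2)
  step 2: ref 2 -> HIT, frames=[2,5] (faults so far: 2)
  step 3: ref 2 -> HIT, frames=[2,5] (faults so far: 2)
  step 4: ref 4 -> FAULT, evict 5, frames=[2,4] (faults so far: 3)
  step 5: ref 2 -> HIT, frames=[2,4] (faults so far: 3)
  step 6: ref 3 -> FAULT, evict 2, frames=[3,4] (faults so far: 4)
  step 7: ref 5 -> FAULT, evict 3, frames=[5,4] (faults so far: 5)
  step 8: ref 4 -> HIT, frames=[5,4] (faults so far: 5)
  step 9: ref 2 -> FAULT, evict 4, frames=[5,2] (faults so far: 6)
  step 10: ref 5 -> HIT, frames=[5,2] (faults so far: 6)
  step 11: ref 3 -> FAULT, evict 2, frames=[5,3] (faults so far: 7)
  step 12: ref 1 -> FAULT, evict 3, frames=[5,1] (faults so far: 8)
  step 13: ref 1 -> HIT, frames=[5,1] (faults so far: 8)
  step 14: ref 1 -> HIT, frames=[5,1] (faults so far: 8)
  Optimal total faults: 8

Answer: 11 10 8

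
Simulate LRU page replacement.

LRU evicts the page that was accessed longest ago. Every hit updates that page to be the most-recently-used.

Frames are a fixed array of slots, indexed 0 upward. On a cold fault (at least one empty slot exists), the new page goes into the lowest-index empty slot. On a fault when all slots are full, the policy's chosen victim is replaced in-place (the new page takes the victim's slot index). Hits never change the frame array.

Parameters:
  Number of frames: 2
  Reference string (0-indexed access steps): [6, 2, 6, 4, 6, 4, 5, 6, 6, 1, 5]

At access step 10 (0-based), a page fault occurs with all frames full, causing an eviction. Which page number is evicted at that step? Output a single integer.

Answer: 6

Derivation:
Step 0: ref 6 -> FAULT, frames=[6,-]
Step 1: ref 2 -> FAULT, frames=[6,2]
Step 2: ref 6 -> HIT, frames=[6,2]
Step 3: ref 4 -> FAULT, evict 2, frames=[6,4]
Step 4: ref 6 -> HIT, frames=[6,4]
Step 5: ref 4 -> HIT, frames=[6,4]
Step 6: ref 5 -> FAULT, evict 6, frames=[5,4]
Step 7: ref 6 -> FAULT, evict 4, frames=[5,6]
Step 8: ref 6 -> HIT, frames=[5,6]
Step 9: ref 1 -> FAULT, evict 5, frames=[1,6]
Step 10: ref 5 -> FAULT, evict 6, frames=[1,5]
At step 10: evicted page 6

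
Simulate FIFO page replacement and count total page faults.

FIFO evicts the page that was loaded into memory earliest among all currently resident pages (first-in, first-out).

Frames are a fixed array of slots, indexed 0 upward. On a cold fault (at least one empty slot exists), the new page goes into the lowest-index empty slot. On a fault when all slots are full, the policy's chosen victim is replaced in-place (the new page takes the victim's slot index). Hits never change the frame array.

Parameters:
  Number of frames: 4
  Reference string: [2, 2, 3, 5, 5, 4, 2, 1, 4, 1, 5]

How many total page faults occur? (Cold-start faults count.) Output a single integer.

Answer: 5

Derivation:
Step 0: ref 2 → FAULT, frames=[2,-,-,-]
Step 1: ref 2 → HIT, frames=[2,-,-,-]
Step 2: ref 3 → FAULT, frames=[2,3,-,-]
Step 3: ref 5 → FAULT, frames=[2,3,5,-]
Step 4: ref 5 → HIT, frames=[2,3,5,-]
Step 5: ref 4 → FAULT, frames=[2,3,5,4]
Step 6: ref 2 → HIT, frames=[2,3,5,4]
Step 7: ref 1 → FAULT (evict 2), frames=[1,3,5,4]
Step 8: ref 4 → HIT, frames=[1,3,5,4]
Step 9: ref 1 → HIT, frames=[1,3,5,4]
Step 10: ref 5 → HIT, frames=[1,3,5,4]
Total faults: 5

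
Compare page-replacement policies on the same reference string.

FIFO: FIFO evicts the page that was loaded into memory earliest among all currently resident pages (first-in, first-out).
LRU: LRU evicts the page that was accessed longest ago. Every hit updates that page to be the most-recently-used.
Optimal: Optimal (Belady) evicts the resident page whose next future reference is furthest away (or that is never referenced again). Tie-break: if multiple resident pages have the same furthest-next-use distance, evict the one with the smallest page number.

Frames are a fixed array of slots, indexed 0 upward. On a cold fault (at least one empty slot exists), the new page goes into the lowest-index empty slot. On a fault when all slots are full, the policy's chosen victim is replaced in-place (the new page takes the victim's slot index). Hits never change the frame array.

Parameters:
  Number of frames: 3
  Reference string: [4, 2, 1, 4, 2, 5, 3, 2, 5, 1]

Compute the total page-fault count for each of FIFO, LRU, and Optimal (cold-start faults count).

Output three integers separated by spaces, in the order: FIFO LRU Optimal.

--- FIFO ---
  step 0: ref 4 -> FAULT, frames=[4,-,-] (faults so far: 1)
  step 1: ref 2 -> FAULT, frames=[4,2,-] (faults so far: 2)
  step 2: ref 1 -> FAULT, frames=[4,2,1] (faults so far: 3)
  step 3: ref 4 -> HIT, frames=[4,2,1] (faults so far: 3)
  step 4: ref 2 -> HIT, frames=[4,2,1] (faults so far: 3)
  step 5: ref 5 -> FAULT, evict 4, frames=[5,2,1] (faults so far: 4)
  step 6: ref 3 -> FAULT, evict 2, frames=[5,3,1] (faults so far: 5)
  step 7: ref 2 -> FAULT, evict 1, frames=[5,3,2] (faults so far: 6)
  step 8: ref 5 -> HIT, frames=[5,3,2] (faults so far: 6)
  step 9: ref 1 -> FAULT, evict 5, frames=[1,3,2] (faults so far: 7)
  FIFO total faults: 7
--- LRU ---
  step 0: ref 4 -> FAULT, frames=[4,-,-] (faults so far: 1)
  step 1: ref 2 -> FAULT, frames=[4,2,-] (faults so far: 2)
  step 2: ref 1 -> FAULT, frames=[4,2,1] (faults so far: 3)
  step 3: ref 4 -> HIT, frames=[4,2,1] (faults so far: 3)
  step 4: ref 2 -> HIT, frames=[4,2,1] (faults so far: 3)
  step 5: ref 5 -> FAULT, evict 1, frames=[4,2,5] (faults so far: 4)
  step 6: ref 3 -> FAULT, evict 4, frames=[3,2,5] (faults so far: 5)
  step 7: ref 2 -> HIT, frames=[3,2,5] (faults so far: 5)
  step 8: ref 5 -> HIT, frames=[3,2,5] (faults so far: 5)
  step 9: ref 1 -> FAULT, evict 3, frames=[1,2,5] (faults so far: 6)
  LRU total faults: 6
--- Optimal ---
  step 0: ref 4 -> FAULT, frames=[4,-,-] (faults so far: 1)
  step 1: ref 2 -> FAULT, frames=[4,2,-] (faults so far: 2)
  step 2: ref 1 -> FAULT, frames=[4,2,1] (faults so far: 3)
  step 3: ref 4 -> HIT, frames=[4,2,1] (faults so far: 3)
  step 4: ref 2 -> HIT, frames=[4,2,1] (faults so far: 3)
  step 5: ref 5 -> FAULT, evict 4, frames=[5,2,1] (faults so far: 4)
  step 6: ref 3 -> FAULT, evict 1, frames=[5,2,3] (faults so far: 5)
  step 7: ref 2 -> HIT, frames=[5,2,3] (faults so far: 5)
  step 8: ref 5 -> HIT, frames=[5,2,3] (faults so far: 5)
  step 9: ref 1 -> FAULT, evict 2, frames=[5,1,3] (faults so far: 6)
  Optimal total faults: 6

Answer: 7 6 6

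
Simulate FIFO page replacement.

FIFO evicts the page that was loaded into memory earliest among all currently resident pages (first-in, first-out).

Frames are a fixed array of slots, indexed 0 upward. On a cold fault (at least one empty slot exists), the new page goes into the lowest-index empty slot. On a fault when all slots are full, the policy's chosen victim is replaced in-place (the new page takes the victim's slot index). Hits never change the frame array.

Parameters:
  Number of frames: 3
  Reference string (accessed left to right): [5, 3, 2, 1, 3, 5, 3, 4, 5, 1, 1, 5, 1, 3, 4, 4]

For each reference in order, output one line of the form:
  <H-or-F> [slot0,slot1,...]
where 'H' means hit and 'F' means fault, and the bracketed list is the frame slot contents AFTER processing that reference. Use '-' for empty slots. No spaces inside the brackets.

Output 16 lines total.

F [5,-,-]
F [5,3,-]
F [5,3,2]
F [1,3,2]
H [1,3,2]
F [1,5,2]
F [1,5,3]
F [4,5,3]
H [4,5,3]
F [4,1,3]
H [4,1,3]
F [4,1,5]
H [4,1,5]
F [3,1,5]
F [3,4,5]
H [3,4,5]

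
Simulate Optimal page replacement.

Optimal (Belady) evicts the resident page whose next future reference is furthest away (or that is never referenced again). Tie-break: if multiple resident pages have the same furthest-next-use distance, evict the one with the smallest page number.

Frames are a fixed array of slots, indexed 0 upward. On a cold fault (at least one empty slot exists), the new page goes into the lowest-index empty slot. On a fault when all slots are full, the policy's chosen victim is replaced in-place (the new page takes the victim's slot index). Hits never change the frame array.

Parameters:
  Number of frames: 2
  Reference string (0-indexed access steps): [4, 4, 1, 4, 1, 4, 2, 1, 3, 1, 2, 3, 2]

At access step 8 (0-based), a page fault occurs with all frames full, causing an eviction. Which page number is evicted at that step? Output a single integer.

Step 0: ref 4 -> FAULT, frames=[4,-]
Step 1: ref 4 -> HIT, frames=[4,-]
Step 2: ref 1 -> FAULT, frames=[4,1]
Step 3: ref 4 -> HIT, frames=[4,1]
Step 4: ref 1 -> HIT, frames=[4,1]
Step 5: ref 4 -> HIT, frames=[4,1]
Step 6: ref 2 -> FAULT, evict 4, frames=[2,1]
Step 7: ref 1 -> HIT, frames=[2,1]
Step 8: ref 3 -> FAULT, evict 2, frames=[3,1]
At step 8: evicted page 2

Answer: 2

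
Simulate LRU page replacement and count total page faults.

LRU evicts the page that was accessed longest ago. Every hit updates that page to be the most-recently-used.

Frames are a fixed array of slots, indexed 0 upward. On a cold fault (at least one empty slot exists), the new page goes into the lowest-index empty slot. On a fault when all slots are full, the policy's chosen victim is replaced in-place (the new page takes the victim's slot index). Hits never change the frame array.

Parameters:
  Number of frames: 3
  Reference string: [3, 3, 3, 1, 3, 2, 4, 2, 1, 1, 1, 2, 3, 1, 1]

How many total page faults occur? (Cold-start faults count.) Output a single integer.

Step 0: ref 3 → FAULT, frames=[3,-,-]
Step 1: ref 3 → HIT, frames=[3,-,-]
Step 2: ref 3 → HIT, frames=[3,-,-]
Step 3: ref 1 → FAULT, frames=[3,1,-]
Step 4: ref 3 → HIT, frames=[3,1,-]
Step 5: ref 2 → FAULT, frames=[3,1,2]
Step 6: ref 4 → FAULT (evict 1), frames=[3,4,2]
Step 7: ref 2 → HIT, frames=[3,4,2]
Step 8: ref 1 → FAULT (evict 3), frames=[1,4,2]
Step 9: ref 1 → HIT, frames=[1,4,2]
Step 10: ref 1 → HIT, frames=[1,4,2]
Step 11: ref 2 → HIT, frames=[1,4,2]
Step 12: ref 3 → FAULT (evict 4), frames=[1,3,2]
Step 13: ref 1 → HIT, frames=[1,3,2]
Step 14: ref 1 → HIT, frames=[1,3,2]
Total faults: 6

Answer: 6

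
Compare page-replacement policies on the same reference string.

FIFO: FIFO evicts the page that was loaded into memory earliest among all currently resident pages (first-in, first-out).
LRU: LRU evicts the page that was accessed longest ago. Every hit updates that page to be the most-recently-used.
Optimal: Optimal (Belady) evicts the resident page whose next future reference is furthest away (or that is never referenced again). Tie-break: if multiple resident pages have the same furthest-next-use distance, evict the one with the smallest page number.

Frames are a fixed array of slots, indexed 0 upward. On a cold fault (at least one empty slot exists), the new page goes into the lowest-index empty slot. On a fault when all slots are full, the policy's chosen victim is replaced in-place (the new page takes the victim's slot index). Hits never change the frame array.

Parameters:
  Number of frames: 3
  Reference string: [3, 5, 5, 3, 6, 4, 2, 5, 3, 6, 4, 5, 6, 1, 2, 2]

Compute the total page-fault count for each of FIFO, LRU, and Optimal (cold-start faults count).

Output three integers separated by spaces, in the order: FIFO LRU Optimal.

--- FIFO ---
  step 0: ref 3 -> FAULT, frames=[3,-,-] (faults so far: 1)
  step 1: ref 5 -> FAULT, frames=[3,5,-] (faults so far: 2)
  step 2: ref 5 -> HIT, frames=[3,5,-] (faults so far: 2)
  step 3: ref 3 -> HIT, frames=[3,5,-] (faults so far: 2)
  step 4: ref 6 -> FAULT, frames=[3,5,6] (faults so far: 3)
  step 5: ref 4 -> FAULT, evict 3, frames=[4,5,6] (faults so far: 4)
  step 6: ref 2 -> FAULT, evict 5, frames=[4,2,6] (faults so far: 5)
  step 7: ref 5 -> FAULT, evict 6, frames=[4,2,5] (faults so far: 6)
  step 8: ref 3 -> FAULT, evict 4, frames=[3,2,5] (faults so far: 7)
  step 9: ref 6 -> FAULT, evict 2, frames=[3,6,5] (faults so far: 8)
  step 10: ref 4 -> FAULT, evict 5, frames=[3,6,4] (faults so far: 9)
  step 11: ref 5 -> FAULT, evict 3, frames=[5,6,4] (faults so far: 10)
  step 12: ref 6 -> HIT, frames=[5,6,4] (faults so far: 10)
  step 13: ref 1 -> FAULT, evict 6, frames=[5,1,4] (faults so far: 11)
  step 14: ref 2 -> FAULT, evict 4, frames=[5,1,2] (faults so far: 12)
  step 15: ref 2 -> HIT, frames=[5,1,2] (faults so far: 12)
  FIFO total faults: 12
--- LRU ---
  step 0: ref 3 -> FAULT, frames=[3,-,-] (faults so far: 1)
  step 1: ref 5 -> FAULT, frames=[3,5,-] (faults so far: 2)
  step 2: ref 5 -> HIT, frames=[3,5,-] (faults so far: 2)
  step 3: ref 3 -> HIT, frames=[3,5,-] (faults so far: 2)
  step 4: ref 6 -> FAULT, frames=[3,5,6] (faults so far: 3)
  step 5: ref 4 -> FAULT, evict 5, frames=[3,4,6] (faults so far: 4)
  step 6: ref 2 -> FAULT, evict 3, frames=[2,4,6] (faults so far: 5)
  step 7: ref 5 -> FAULT, evict 6, frames=[2,4,5] (faults so far: 6)
  step 8: ref 3 -> FAULT, evict 4, frames=[2,3,5] (faults so far: 7)
  step 9: ref 6 -> FAULT, evict 2, frames=[6,3,5] (faults so far: 8)
  step 10: ref 4 -> FAULT, evict 5, frames=[6,3,4] (faults so far: 9)
  step 11: ref 5 -> FAULT, evict 3, frames=[6,5,4] (faults so far: 10)
  step 12: ref 6 -> HIT, frames=[6,5,4] (faults so far: 10)
  step 13: ref 1 -> FAULT, evict 4, frames=[6,5,1] (faults so far: 11)
  step 14: ref 2 -> FAULT, evict 5, frames=[6,2,1] (faults so far: 12)
  step 15: ref 2 -> HIT, frames=[6,2,1] (faults so far: 12)
  LRU total faults: 12
--- Optimal ---
  step 0: ref 3 -> FAULT, frames=[3,-,-] (faults so far: 1)
  step 1: ref 5 -> FAULT, frames=[3,5,-] (faults so far: 2)
  step 2: ref 5 -> HIT, frames=[3,5,-] (faults so far: 2)
  step 3: ref 3 -> HIT, frames=[3,5,-] (faults so far: 2)
  step 4: ref 6 -> FAULT, frames=[3,5,6] (faults so far: 3)
  step 5: ref 4 -> FAULT, evict 6, frames=[3,5,4] (faults so far: 4)
  step 6: ref 2 -> FAULT, evict 4, frames=[3,5,2] (faults so far: 5)
  step 7: ref 5 -> HIT, frames=[3,5,2] (faults so far: 5)
  step 8: ref 3 -> HIT, frames=[3,5,2] (faults so far: 5)
  step 9: ref 6 -> FAULT, evict 3, frames=[6,5,2] (faults so far: 6)
  step 10: ref 4 -> FAULT, evict 2, frames=[6,5,4] (faults so far: 7)
  step 11: ref 5 -> HIT, frames=[6,5,4] (faults so far: 7)
  step 12: ref 6 -> HIT, frames=[6,5,4] (faults so far: 7)
  step 13: ref 1 -> FAULT, evict 4, frames=[6,5,1] (faults so far: 8)
  step 14: ref 2 -> FAULT, evict 1, frames=[6,5,2] (faults so far: 9)
  step 15: ref 2 -> HIT, frames=[6,5,2] (faults so far: 9)
  Optimal total faults: 9

Answer: 12 12 9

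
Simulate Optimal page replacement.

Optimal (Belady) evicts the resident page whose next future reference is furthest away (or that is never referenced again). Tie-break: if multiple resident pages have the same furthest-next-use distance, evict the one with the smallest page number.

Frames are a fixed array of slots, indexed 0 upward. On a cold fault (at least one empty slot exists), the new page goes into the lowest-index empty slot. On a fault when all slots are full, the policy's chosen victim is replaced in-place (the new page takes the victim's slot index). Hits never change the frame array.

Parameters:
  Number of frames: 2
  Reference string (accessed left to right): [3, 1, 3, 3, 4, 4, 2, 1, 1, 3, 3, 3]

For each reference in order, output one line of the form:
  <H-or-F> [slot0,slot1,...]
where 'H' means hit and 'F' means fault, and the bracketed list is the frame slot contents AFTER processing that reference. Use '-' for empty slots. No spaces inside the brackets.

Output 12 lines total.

F [3,-]
F [3,1]
H [3,1]
H [3,1]
F [4,1]
H [4,1]
F [2,1]
H [2,1]
H [2,1]
F [2,3]
H [2,3]
H [2,3]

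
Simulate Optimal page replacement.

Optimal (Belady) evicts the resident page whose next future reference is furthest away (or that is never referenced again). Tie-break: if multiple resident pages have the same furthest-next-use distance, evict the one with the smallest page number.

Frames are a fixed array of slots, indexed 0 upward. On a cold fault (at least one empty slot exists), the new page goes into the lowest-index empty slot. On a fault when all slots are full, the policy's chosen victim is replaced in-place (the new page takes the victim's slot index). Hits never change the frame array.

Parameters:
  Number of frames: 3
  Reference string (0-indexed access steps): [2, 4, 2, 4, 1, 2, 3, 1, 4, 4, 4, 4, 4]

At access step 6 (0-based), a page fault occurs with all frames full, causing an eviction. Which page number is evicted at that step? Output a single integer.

Step 0: ref 2 -> FAULT, frames=[2,-,-]
Step 1: ref 4 -> FAULT, frames=[2,4,-]
Step 2: ref 2 -> HIT, frames=[2,4,-]
Step 3: ref 4 -> HIT, frames=[2,4,-]
Step 4: ref 1 -> FAULT, frames=[2,4,1]
Step 5: ref 2 -> HIT, frames=[2,4,1]
Step 6: ref 3 -> FAULT, evict 2, frames=[3,4,1]
At step 6: evicted page 2

Answer: 2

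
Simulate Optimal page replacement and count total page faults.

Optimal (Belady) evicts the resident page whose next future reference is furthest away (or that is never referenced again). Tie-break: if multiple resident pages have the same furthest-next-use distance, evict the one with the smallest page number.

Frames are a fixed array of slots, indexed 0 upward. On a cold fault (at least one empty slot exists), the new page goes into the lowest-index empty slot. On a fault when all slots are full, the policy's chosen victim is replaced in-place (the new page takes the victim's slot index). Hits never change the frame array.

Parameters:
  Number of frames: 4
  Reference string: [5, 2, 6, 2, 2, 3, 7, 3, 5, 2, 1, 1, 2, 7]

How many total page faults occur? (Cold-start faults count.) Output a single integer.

Step 0: ref 5 → FAULT, frames=[5,-,-,-]
Step 1: ref 2 → FAULT, frames=[5,2,-,-]
Step 2: ref 6 → FAULT, frames=[5,2,6,-]
Step 3: ref 2 → HIT, frames=[5,2,6,-]
Step 4: ref 2 → HIT, frames=[5,2,6,-]
Step 5: ref 3 → FAULT, frames=[5,2,6,3]
Step 6: ref 7 → FAULT (evict 6), frames=[5,2,7,3]
Step 7: ref 3 → HIT, frames=[5,2,7,3]
Step 8: ref 5 → HIT, frames=[5,2,7,3]
Step 9: ref 2 → HIT, frames=[5,2,7,3]
Step 10: ref 1 → FAULT (evict 3), frames=[5,2,7,1]
Step 11: ref 1 → HIT, frames=[5,2,7,1]
Step 12: ref 2 → HIT, frames=[5,2,7,1]
Step 13: ref 7 → HIT, frames=[5,2,7,1]
Total faults: 6

Answer: 6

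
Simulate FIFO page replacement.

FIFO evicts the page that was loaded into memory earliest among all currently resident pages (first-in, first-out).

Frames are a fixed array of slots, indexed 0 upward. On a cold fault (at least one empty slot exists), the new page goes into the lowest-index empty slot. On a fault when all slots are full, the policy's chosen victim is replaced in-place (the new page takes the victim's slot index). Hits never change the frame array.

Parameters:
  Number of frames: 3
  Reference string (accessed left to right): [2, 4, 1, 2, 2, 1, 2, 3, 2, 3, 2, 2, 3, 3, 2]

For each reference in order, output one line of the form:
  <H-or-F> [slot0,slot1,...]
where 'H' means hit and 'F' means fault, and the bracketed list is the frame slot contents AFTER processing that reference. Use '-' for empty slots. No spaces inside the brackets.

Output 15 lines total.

F [2,-,-]
F [2,4,-]
F [2,4,1]
H [2,4,1]
H [2,4,1]
H [2,4,1]
H [2,4,1]
F [3,4,1]
F [3,2,1]
H [3,2,1]
H [3,2,1]
H [3,2,1]
H [3,2,1]
H [3,2,1]
H [3,2,1]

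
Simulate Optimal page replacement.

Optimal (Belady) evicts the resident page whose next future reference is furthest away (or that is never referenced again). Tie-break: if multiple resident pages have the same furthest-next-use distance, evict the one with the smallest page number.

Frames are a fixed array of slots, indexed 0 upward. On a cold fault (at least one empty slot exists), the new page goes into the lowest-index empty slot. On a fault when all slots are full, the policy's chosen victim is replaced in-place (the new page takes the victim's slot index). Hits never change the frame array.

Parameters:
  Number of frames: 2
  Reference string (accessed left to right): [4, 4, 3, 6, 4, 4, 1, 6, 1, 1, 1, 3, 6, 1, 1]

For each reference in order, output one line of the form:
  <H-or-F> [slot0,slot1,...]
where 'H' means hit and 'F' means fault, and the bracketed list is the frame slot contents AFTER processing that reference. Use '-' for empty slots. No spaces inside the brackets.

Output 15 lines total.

F [4,-]
H [4,-]
F [4,3]
F [4,6]
H [4,6]
H [4,6]
F [1,6]
H [1,6]
H [1,6]
H [1,6]
H [1,6]
F [3,6]
H [3,6]
F [1,6]
H [1,6]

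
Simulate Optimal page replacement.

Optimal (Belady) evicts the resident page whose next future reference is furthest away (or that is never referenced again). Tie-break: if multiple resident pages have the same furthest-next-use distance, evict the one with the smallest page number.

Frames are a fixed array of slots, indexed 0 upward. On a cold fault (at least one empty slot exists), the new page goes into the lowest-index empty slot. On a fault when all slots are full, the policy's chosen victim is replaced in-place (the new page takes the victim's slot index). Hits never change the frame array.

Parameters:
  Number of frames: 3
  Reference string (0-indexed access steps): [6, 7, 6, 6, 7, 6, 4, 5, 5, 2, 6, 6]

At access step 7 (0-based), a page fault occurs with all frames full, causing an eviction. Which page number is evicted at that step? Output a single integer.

Step 0: ref 6 -> FAULT, frames=[6,-,-]
Step 1: ref 7 -> FAULT, frames=[6,7,-]
Step 2: ref 6 -> HIT, frames=[6,7,-]
Step 3: ref 6 -> HIT, frames=[6,7,-]
Step 4: ref 7 -> HIT, frames=[6,7,-]
Step 5: ref 6 -> HIT, frames=[6,7,-]
Step 6: ref 4 -> FAULT, frames=[6,7,4]
Step 7: ref 5 -> FAULT, evict 4, frames=[6,7,5]
At step 7: evicted page 4

Answer: 4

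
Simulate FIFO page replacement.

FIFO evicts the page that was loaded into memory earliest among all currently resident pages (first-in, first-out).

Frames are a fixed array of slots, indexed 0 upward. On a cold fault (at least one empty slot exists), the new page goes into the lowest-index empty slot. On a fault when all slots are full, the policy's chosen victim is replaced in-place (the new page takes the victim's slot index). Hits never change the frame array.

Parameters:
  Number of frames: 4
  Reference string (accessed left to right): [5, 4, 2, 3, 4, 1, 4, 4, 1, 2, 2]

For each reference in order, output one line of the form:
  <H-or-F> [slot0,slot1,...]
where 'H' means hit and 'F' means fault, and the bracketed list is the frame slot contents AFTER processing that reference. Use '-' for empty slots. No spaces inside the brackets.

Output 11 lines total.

F [5,-,-,-]
F [5,4,-,-]
F [5,4,2,-]
F [5,4,2,3]
H [5,4,2,3]
F [1,4,2,3]
H [1,4,2,3]
H [1,4,2,3]
H [1,4,2,3]
H [1,4,2,3]
H [1,4,2,3]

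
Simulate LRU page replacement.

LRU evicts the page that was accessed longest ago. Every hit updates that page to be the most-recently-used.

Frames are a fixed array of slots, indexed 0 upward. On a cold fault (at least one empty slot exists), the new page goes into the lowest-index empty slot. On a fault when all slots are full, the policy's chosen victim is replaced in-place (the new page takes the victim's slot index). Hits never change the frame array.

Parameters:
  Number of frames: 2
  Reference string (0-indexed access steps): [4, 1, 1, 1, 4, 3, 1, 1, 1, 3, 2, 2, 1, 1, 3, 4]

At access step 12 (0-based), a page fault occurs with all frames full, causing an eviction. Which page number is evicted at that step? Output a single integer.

Step 0: ref 4 -> FAULT, frames=[4,-]
Step 1: ref 1 -> FAULT, frames=[4,1]
Step 2: ref 1 -> HIT, frames=[4,1]
Step 3: ref 1 -> HIT, frames=[4,1]
Step 4: ref 4 -> HIT, frames=[4,1]
Step 5: ref 3 -> FAULT, evict 1, frames=[4,3]
Step 6: ref 1 -> FAULT, evict 4, frames=[1,3]
Step 7: ref 1 -> HIT, frames=[1,3]
Step 8: ref 1 -> HIT, frames=[1,3]
Step 9: ref 3 -> HIT, frames=[1,3]
Step 10: ref 2 -> FAULT, evict 1, frames=[2,3]
Step 11: ref 2 -> HIT, frames=[2,3]
Step 12: ref 1 -> FAULT, evict 3, frames=[2,1]
At step 12: evicted page 3

Answer: 3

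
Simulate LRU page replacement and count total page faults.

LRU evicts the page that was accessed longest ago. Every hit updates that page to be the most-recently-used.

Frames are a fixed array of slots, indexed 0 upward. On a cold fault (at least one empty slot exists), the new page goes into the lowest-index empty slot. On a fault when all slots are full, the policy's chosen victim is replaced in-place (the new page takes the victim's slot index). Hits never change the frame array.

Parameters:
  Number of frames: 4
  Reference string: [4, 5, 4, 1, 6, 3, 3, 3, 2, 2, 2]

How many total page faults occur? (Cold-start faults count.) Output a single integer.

Step 0: ref 4 → FAULT, frames=[4,-,-,-]
Step 1: ref 5 → FAULT, frames=[4,5,-,-]
Step 2: ref 4 → HIT, frames=[4,5,-,-]
Step 3: ref 1 → FAULT, frames=[4,5,1,-]
Step 4: ref 6 → FAULT, frames=[4,5,1,6]
Step 5: ref 3 → FAULT (evict 5), frames=[4,3,1,6]
Step 6: ref 3 → HIT, frames=[4,3,1,6]
Step 7: ref 3 → HIT, frames=[4,3,1,6]
Step 8: ref 2 → FAULT (evict 4), frames=[2,3,1,6]
Step 9: ref 2 → HIT, frames=[2,3,1,6]
Step 10: ref 2 → HIT, frames=[2,3,1,6]
Total faults: 6

Answer: 6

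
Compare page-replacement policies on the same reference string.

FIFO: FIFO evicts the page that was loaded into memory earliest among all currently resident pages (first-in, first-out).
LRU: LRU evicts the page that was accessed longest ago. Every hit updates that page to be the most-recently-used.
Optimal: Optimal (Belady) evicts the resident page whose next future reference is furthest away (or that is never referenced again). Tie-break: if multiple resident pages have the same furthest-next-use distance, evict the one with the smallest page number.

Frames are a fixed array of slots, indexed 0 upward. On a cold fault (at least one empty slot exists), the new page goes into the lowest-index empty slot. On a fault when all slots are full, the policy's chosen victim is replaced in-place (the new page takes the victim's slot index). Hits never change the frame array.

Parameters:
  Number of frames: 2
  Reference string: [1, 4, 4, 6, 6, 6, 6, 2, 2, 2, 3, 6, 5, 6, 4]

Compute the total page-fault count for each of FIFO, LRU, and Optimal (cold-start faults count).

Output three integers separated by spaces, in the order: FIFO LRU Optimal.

--- FIFO ---
  step 0: ref 1 -> FAULT, frames=[1,-] (faults so far: 1)
  step 1: ref 4 -> FAULT, frames=[1,4] (faults so far: 2)
  step 2: ref 4 -> HIT, frames=[1,4] (faults so far: 2)
  step 3: ref 6 -> FAULT, evict 1, frames=[6,4] (faults so far: 3)
  step 4: ref 6 -> HIT, frames=[6,4] (faults so far: 3)
  step 5: ref 6 -> HIT, frames=[6,4] (faults so far: 3)
  step 6: ref 6 -> HIT, frames=[6,4] (faults so far: 3)
  step 7: ref 2 -> FAULT, evict 4, frames=[6,2] (faults so far: 4)
  step 8: ref 2 -> HIT, frames=[6,2] (faults so far: 4)
  step 9: ref 2 -> HIT, frames=[6,2] (faults so far: 4)
  step 10: ref 3 -> FAULT, evict 6, frames=[3,2] (faults so far: 5)
  step 11: ref 6 -> FAULT, evict 2, frames=[3,6] (faults so far: 6)
  step 12: ref 5 -> FAULT, evict 3, frames=[5,6] (faults so far: 7)
  step 13: ref 6 -> HIT, frames=[5,6] (faults so far: 7)
  step 14: ref 4 -> FAULT, evict 6, frames=[5,4] (faults so far: 8)
  FIFO total faults: 8
--- LRU ---
  step 0: ref 1 -> FAULT, frames=[1,-] (faults so far: 1)
  step 1: ref 4 -> FAULT, frames=[1,4] (faults so far: 2)
  step 2: ref 4 -> HIT, frames=[1,4] (faults so far: 2)
  step 3: ref 6 -> FAULT, evict 1, frames=[6,4] (faults so far: 3)
  step 4: ref 6 -> HIT, frames=[6,4] (faults so far: 3)
  step 5: ref 6 -> HIT, frames=[6,4] (faults so far: 3)
  step 6: ref 6 -> HIT, frames=[6,4] (faults so far: 3)
  step 7: ref 2 -> FAULT, evict 4, frames=[6,2] (faults so far: 4)
  step 8: ref 2 -> HIT, frames=[6,2] (faults so far: 4)
  step 9: ref 2 -> HIT, frames=[6,2] (faults so far: 4)
  step 10: ref 3 -> FAULT, evict 6, frames=[3,2] (faults so far: 5)
  step 11: ref 6 -> FAULT, evict 2, frames=[3,6] (faults so far: 6)
  step 12: ref 5 -> FAULT, evict 3, frames=[5,6] (faults so far: 7)
  step 13: ref 6 -> HIT, frames=[5,6] (faults so far: 7)
  step 14: ref 4 -> FAULT, evict 5, frames=[4,6] (faults so far: 8)
  LRU total faults: 8
--- Optimal ---
  step 0: ref 1 -> FAULT, frames=[1,-] (faults so far: 1)
  step 1: ref 4 -> FAULT, frames=[1,4] (faults so far: 2)
  step 2: ref 4 -> HIT, frames=[1,4] (faults so far: 2)
  step 3: ref 6 -> FAULT, evict 1, frames=[6,4] (faults so far: 3)
  step 4: ref 6 -> HIT, frames=[6,4] (faults so far: 3)
  step 5: ref 6 -> HIT, frames=[6,4] (faults so far: 3)
  step 6: ref 6 -> HIT, frames=[6,4] (faults so far: 3)
  step 7: ref 2 -> FAULT, evict 4, frames=[6,2] (faults so far: 4)
  step 8: ref 2 -> HIT, frames=[6,2] (faults so far: 4)
  step 9: ref 2 -> HIT, frames=[6,2] (faults so far: 4)
  step 10: ref 3 -> FAULT, evict 2, frames=[6,3] (faults so far: 5)
  step 11: ref 6 -> HIT, frames=[6,3] (faults so far: 5)
  step 12: ref 5 -> FAULT, evict 3, frames=[6,5] (faults so far: 6)
  step 13: ref 6 -> HIT, frames=[6,5] (faults so far: 6)
  step 14: ref 4 -> FAULT, evict 5, frames=[6,4] (faults so far: 7)
  Optimal total faults: 7

Answer: 8 8 7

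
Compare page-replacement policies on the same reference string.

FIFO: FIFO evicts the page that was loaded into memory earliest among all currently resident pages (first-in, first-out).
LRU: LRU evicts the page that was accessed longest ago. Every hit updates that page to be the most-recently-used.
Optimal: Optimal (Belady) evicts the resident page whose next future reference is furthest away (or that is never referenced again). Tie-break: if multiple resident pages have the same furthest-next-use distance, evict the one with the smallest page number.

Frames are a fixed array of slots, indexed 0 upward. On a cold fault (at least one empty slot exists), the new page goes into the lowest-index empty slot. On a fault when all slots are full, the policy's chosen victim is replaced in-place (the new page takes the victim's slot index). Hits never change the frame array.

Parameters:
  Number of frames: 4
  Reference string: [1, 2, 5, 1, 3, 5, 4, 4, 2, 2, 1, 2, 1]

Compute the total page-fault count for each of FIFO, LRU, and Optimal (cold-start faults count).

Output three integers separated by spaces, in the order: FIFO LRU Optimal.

--- FIFO ---
  step 0: ref 1 -> FAULT, frames=[1,-,-,-] (faults so far: 1)
  step 1: ref 2 -> FAULT, frames=[1,2,-,-] (faults so far: 2)
  step 2: ref 5 -> FAULT, frames=[1,2,5,-] (faults so far: 3)
  step 3: ref 1 -> HIT, frames=[1,2,5,-] (faults so far: 3)
  step 4: ref 3 -> FAULT, frames=[1,2,5,3] (faults so far: 4)
  step 5: ref 5 -> HIT, frames=[1,2,5,3] (faults so far: 4)
  step 6: ref 4 -> FAULT, evict 1, frames=[4,2,5,3] (faults so far: 5)
  step 7: ref 4 -> HIT, frames=[4,2,5,3] (faults so far: 5)
  step 8: ref 2 -> HIT, frames=[4,2,5,3] (faults so far: 5)
  step 9: ref 2 -> HIT, frames=[4,2,5,3] (faults so far: 5)
  step 10: ref 1 -> FAULT, evict 2, frames=[4,1,5,3] (faults so far: 6)
  step 11: ref 2 -> FAULT, evict 5, frames=[4,1,2,3] (faults so far: 7)
  step 12: ref 1 -> HIT, frames=[4,1,2,3] (faults so far: 7)
  FIFO total faults: 7
--- LRU ---
  step 0: ref 1 -> FAULT, frames=[1,-,-,-] (faults so far: 1)
  step 1: ref 2 -> FAULT, frames=[1,2,-,-] (faults so far: 2)
  step 2: ref 5 -> FAULT, frames=[1,2,5,-] (faults so far: 3)
  step 3: ref 1 -> HIT, frames=[1,2,5,-] (faults so far: 3)
  step 4: ref 3 -> FAULT, frames=[1,2,5,3] (faults so far: 4)
  step 5: ref 5 -> HIT, frames=[1,2,5,3] (faults so far: 4)
  step 6: ref 4 -> FAULT, evict 2, frames=[1,4,5,3] (faults so far: 5)
  step 7: ref 4 -> HIT, frames=[1,4,5,3] (faults so far: 5)
  step 8: ref 2 -> FAULT, evict 1, frames=[2,4,5,3] (faults so far: 6)
  step 9: ref 2 -> HIT, frames=[2,4,5,3] (faults so far: 6)
  step 10: ref 1 -> FAULT, evict 3, frames=[2,4,5,1] (faults so far: 7)
  step 11: ref 2 -> HIT, frames=[2,4,5,1] (faults so far: 7)
  step 12: ref 1 -> HIT, frames=[2,4,5,1] (faults so far: 7)
  LRU total faults: 7
--- Optimal ---
  step 0: ref 1 -> FAULT, frames=[1,-,-,-] (faults so far: 1)
  step 1: ref 2 -> FAULT, frames=[1,2,-,-] (faults so far: 2)
  step 2: ref 5 -> FAULT, frames=[1,2,5,-] (faults so far: 3)
  step 3: ref 1 -> HIT, frames=[1,2,5,-] (faults so far: 3)
  step 4: ref 3 -> FAULT, frames=[1,2,5,3] (faults so far: 4)
  step 5: ref 5 -> HIT, frames=[1,2,5,3] (faults so far: 4)
  step 6: ref 4 -> FAULT, evict 3, frames=[1,2,5,4] (faults so far: 5)
  step 7: ref 4 -> HIT, frames=[1,2,5,4] (faults so far: 5)
  step 8: ref 2 -> HIT, frames=[1,2,5,4] (faults so far: 5)
  step 9: ref 2 -> HIT, frames=[1,2,5,4] (faults so far: 5)
  step 10: ref 1 -> HIT, frames=[1,2,5,4] (faults so far: 5)
  step 11: ref 2 -> HIT, frames=[1,2,5,4] (faults so far: 5)
  step 12: ref 1 -> HIT, frames=[1,2,5,4] (faults so far: 5)
  Optimal total faults: 5

Answer: 7 7 5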